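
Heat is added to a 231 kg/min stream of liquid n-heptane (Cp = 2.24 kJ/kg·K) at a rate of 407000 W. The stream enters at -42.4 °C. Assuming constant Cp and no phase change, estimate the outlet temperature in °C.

T_out = 4.79 °C

Q = 407000 W = 24420 kJ/min
ΔT = Q/(ṁ·Cp) = 24420/(231×2.24) = 47.194 K
T_out = -42.4 + 47.194 = 4.7939 °C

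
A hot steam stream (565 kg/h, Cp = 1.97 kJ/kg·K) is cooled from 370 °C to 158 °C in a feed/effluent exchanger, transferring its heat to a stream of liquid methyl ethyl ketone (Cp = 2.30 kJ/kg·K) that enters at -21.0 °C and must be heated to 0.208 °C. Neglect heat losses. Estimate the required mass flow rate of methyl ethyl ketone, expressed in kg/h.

Heat released by hot stream: Q = 565 × 1.97 × (370 − 158) = 235970 kJ/h
Energy balance on cold side (adiabatic exchanger): Q = ṁ_c·Cp_c·(T_c,out − T_c,in)
ṁ_c = 235970 / [2.30 × (0.208 − -21.0)] = 4837.5 kg/h

ṁ_c = 4840 kg/h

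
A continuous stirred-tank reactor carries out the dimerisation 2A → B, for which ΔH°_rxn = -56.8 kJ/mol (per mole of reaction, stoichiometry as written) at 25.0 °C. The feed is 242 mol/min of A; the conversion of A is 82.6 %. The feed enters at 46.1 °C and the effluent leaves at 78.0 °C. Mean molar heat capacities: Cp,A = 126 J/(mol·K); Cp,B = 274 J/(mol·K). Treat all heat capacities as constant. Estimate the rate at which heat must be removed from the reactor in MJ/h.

Q_out = 275 MJ/h

Extent of reaction ξ = 0.826 × 242 / 2 = 99.946 mol/min
Reaction term: ξ·ΔH°_rxn = 99.946 × -56.8 = -5676.9 kJ/min
Sensible, feed 46.1→25 °C: -643.38 kJ/min
Outlet flows (mol/min): A 42.108, B 99.946
Sensible, products 25→78.0 °C: 1732.6 kJ/min
Q = ΔH = -4587.7 kJ/min = -76.462 kW
Heat removed = 275.26 MJ/h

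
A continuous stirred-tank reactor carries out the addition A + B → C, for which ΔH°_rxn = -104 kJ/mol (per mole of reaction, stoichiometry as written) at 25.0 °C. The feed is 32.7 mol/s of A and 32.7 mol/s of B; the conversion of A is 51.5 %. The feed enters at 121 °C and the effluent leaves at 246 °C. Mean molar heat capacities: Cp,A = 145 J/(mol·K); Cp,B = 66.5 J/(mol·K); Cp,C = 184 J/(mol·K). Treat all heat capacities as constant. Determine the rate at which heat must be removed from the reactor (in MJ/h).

Q_out = 3560 MJ/h

Extent of reaction ξ = 0.515 × 32.7 = 16.841 mol/s
Reaction term: ξ·ΔH°_rxn = 16.841 × -104 = -1751.4 kJ/s
Sensible, feed 121→25 °C: -663.94 kJ/s
Outlet flows (mol/s): A 15.86, B 15.86, C 16.841
Sensible, products 25→246 °C: 1426.1 kJ/s
Q = ΔH = -989.25 kJ/s = -989.25 kW
Heat removed = 3561.3 MJ/h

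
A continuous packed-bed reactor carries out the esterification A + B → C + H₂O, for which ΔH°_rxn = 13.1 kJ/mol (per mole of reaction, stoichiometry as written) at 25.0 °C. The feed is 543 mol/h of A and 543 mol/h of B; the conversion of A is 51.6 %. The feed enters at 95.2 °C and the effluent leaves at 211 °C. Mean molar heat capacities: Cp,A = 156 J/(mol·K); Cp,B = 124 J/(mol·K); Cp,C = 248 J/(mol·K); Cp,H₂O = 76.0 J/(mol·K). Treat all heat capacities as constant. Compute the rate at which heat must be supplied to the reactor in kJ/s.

Extent of reaction ξ = 0.516 × 543 = 280.19 mol/h
Reaction term: ξ·ΔH°_rxn = 280.19 × 13.1 = 3670.5 kJ/h
Sensible, feed 95.2→25 °C: -10673 kJ/h
Outlet flows (mol/h): A 262.81, B 262.81, C 280.19, H₂O 280.19
Sensible, products 25→211 °C: 30572 kJ/h
Q = ΔH = 23570 kJ/h = 6.5472 kW
Heat supplied = 6.5472 kJ/s

Q_in = 6.55 kJ/s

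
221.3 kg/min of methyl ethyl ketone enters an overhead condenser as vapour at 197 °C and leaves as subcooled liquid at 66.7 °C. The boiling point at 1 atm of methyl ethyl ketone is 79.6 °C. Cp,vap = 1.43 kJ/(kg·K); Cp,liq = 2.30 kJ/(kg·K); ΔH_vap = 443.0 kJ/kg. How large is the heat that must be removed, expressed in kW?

Q_c = 2360 kW

vapour 197→79.6 °C: -167.88 kJ/kg
condensation at 79.6 °C: -443 kJ/kg
liquid 79.6→66.7 °C: -29.67 kJ/kg
Δh = -167.88 + -443 + -29.67 = -640.55 kJ/kg
Q = ṁ·Δh = 221.3 kg/min × -640.55 kJ/kg = -141750 kJ/min
|Q| = 2362.6 kW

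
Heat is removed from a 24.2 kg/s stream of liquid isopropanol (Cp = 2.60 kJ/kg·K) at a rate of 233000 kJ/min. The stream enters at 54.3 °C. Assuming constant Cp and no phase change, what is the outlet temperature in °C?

T_out = -7.42 °C

Q = 233000 kJ/min = 3883.3 kJ/s
ΔT = Q/(ṁ·Cp) = 3883.3/(24.2×2.60) = 61.719 K
T_out = 54.3 − 61.719 = -7.4186 °C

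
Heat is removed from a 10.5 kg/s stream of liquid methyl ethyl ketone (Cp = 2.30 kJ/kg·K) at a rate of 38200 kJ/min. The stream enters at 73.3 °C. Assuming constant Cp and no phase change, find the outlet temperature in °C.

T_out = 46.9 °C

Q = 38200 kJ/min = 636.67 kJ/s
ΔT = Q/(ṁ·Cp) = 636.67/(10.5×2.30) = 26.363 K
T_out = 73.3 − 26.363 = 46.937 °C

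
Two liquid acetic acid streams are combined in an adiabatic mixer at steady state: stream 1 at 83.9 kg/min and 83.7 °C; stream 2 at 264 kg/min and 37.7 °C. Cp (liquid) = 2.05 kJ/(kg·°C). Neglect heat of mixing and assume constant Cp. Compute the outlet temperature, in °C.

Energy balance with Q = 0: Σ ṁᵢCp,ᵢ(T_out − Tᵢ) = 0
T_out = Σ ṁᵢCp,ᵢTᵢ / Σ ṁᵢCp,ᵢ
      = 34799 / 713.19 = 48.793 °C

T_out = 48.8 °C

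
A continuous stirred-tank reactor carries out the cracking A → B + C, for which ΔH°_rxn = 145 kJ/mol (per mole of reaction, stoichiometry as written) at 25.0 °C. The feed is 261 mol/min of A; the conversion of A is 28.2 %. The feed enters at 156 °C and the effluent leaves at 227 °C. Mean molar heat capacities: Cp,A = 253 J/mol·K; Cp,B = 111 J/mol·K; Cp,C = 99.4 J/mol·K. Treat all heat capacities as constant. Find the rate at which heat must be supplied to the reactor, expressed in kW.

Q_in = 245 kW

Extent of reaction ξ = 0.282 × 261 = 73.602 mol/min
Reaction term: ξ·ΔH°_rxn = 73.602 × 145 = 10672 kJ/min
Sensible, feed 156→25 °C: -8650.3 kJ/min
Outlet flows (mol/min): A 187.4, B 73.602, C 73.602
Sensible, products 25→227 °C: 12705 kJ/min
Q = ΔH = 14727 kJ/min = 245.45 kW
Heat supplied = 245.45 kW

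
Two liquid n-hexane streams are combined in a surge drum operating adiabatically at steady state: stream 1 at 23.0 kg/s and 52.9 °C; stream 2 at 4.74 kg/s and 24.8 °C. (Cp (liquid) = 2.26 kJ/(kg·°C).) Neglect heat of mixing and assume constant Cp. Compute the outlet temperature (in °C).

No heat crosses the boundary, so H_out = H_in.
T_out = Σ ṁᵢCp,ᵢTᵢ / Σ ṁᵢCp,ᵢ
      = 3015.4 / 62.692 = 48.098 °C

T_out = 48.1 °C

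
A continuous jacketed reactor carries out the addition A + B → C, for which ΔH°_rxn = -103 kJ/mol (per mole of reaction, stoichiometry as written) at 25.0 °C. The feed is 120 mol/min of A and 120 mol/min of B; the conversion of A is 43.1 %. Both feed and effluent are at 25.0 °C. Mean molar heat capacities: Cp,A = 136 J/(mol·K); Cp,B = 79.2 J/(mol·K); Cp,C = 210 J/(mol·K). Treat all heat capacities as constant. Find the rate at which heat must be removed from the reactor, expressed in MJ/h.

Extent of reaction ξ = 0.431 × 120 = 51.72 mol/min
Reaction term: ξ·ΔH°_rxn = 51.72 × -103 = -5327.2 kJ/min
Q = ΔH = -5327.2 kJ/min = -88.786 kW
Heat removed = 319.63 MJ/h

Q_out = 320 MJ/h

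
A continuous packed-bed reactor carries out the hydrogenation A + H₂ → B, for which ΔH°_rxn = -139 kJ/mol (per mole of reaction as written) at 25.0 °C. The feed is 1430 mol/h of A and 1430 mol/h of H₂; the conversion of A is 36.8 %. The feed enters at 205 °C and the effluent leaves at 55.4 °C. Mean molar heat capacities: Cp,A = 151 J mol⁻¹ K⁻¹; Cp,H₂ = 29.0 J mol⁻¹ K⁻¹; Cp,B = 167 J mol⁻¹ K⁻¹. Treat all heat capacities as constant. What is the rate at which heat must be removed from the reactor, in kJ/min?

Q_out = 1860 kJ/min

Extent of reaction ξ = 0.368 × 1430 = 526.24 mol/h
Reaction term: ξ·ΔH°_rxn = 526.24 × -139 = -73147 kJ/h
Sensible, feed 205→25 °C: -46332 kJ/h
Outlet flows (mol/h): A 903.76, H₂ 903.76, B 526.24
Sensible, products 25→55.4 °C: 7617 kJ/h
Q = ΔH = -111860 kJ/h = -31.073 kW
Heat removed = 1864.4 kJ/min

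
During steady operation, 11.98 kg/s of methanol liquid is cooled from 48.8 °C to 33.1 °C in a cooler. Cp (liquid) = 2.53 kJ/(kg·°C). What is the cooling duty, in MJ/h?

Q = ṁ·Cp·ΔT = 11.98 × 2.53 × (33.1 − 48.8) = -475.86 kJ/s
Cooling duty = 1713.1 MJ/h

Q_c = 1710 MJ/h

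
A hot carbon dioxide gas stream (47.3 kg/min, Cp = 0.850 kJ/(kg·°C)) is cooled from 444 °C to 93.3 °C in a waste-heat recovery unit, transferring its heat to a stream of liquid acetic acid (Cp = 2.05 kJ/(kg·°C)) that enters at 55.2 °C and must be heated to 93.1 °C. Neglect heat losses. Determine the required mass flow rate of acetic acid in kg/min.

Heat released by hot stream: Q = 47.3 × 0.850 × (444 − 93.3) = 14100 kJ/min
Energy balance on cold side (adiabatic exchanger): Q = ṁ_c·Cp_c·(T_c,out − T_c,in)
ṁ_c = 14100 / [2.05 × (93.1 − 55.2)] = 181.48 kg/min

ṁ_c = 181 kg/min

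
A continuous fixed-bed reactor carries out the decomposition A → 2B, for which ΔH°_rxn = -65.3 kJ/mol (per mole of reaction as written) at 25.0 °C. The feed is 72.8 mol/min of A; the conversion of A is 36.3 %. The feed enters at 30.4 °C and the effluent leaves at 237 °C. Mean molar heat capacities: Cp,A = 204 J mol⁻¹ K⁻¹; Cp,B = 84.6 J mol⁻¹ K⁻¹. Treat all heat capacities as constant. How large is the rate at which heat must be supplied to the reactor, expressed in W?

Q_in = 19100 W

Extent of reaction ξ = 0.363 × 72.8 = 26.426 mol/min
Reaction term: ξ·ΔH°_rxn = 26.426 × -65.3 = -1725.6 kJ/min
Sensible, feed 30.4→25 °C: -80.196 kJ/min
Outlet flows (mol/min): A 46.374, B 52.853
Sensible, products 25→237 °C: 2953.5 kJ/min
Q = ΔH = 1147.7 kJ/min = 19.128 kW
Heat supplied = 19128 W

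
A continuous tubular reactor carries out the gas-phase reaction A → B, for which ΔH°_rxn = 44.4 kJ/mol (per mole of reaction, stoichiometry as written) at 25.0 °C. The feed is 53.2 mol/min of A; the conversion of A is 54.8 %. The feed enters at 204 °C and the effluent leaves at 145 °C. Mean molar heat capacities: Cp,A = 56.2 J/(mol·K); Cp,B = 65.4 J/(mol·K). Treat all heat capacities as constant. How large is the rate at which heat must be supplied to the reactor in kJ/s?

Q_in = 19.2 kJ/s

Extent of reaction ξ = 0.548 × 53.2 = 29.154 mol/min
Reaction term: ξ·ΔH°_rxn = 29.154 × 44.4 = 1294.4 kJ/min
Sensible, feed 204→25 °C: -535.18 kJ/min
Outlet flows (mol/min): A 24.046, B 29.154
Sensible, products 25→145 °C: 390.97 kJ/min
Q = ΔH = 1150.2 kJ/min = 19.17 kW
Heat supplied = 19.17 kJ/s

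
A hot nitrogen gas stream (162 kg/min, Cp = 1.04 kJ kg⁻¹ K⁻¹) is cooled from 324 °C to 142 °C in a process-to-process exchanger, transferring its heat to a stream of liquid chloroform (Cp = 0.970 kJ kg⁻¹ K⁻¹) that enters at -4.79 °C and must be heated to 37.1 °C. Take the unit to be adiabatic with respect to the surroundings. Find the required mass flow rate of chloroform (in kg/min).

Heat released by hot stream: Q = 162 × 1.04 × (324 − 142) = 30663 kJ/min
Energy balance on cold side (adiabatic exchanger): Q = ṁ_c·Cp_c·(T_c,out − T_c,in)
ṁ_c = 30663 / [0.970 × (37.1 − -4.79)] = 754.64 kg/min

ṁ_c = 755 kg/min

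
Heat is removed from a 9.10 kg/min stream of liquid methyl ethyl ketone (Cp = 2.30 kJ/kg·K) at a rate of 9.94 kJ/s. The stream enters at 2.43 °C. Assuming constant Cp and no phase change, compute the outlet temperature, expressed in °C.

T_out = -26.1 °C

Q = 9.94 kJ/s = 596.4 kJ/min
ΔT = Q/(ṁ·Cp) = 596.4/(9.10×2.30) = 28.495 K
T_out = 2.43 − 28.495 = -26.065 °C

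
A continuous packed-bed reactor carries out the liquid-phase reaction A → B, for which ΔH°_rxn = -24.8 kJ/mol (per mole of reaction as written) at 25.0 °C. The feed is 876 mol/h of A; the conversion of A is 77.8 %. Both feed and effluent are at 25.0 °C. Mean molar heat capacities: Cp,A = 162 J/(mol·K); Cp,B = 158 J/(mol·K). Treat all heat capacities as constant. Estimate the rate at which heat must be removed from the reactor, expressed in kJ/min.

Q_out = 282 kJ/min

Extent of reaction ξ = 0.778 × 876 = 681.53 mol/h
Reaction term: ξ·ΔH°_rxn = 681.53 × -24.8 = -16902 kJ/h
Q = ΔH = -16902 kJ/h = -4.695 kW
Heat removed = 281.7 kJ/min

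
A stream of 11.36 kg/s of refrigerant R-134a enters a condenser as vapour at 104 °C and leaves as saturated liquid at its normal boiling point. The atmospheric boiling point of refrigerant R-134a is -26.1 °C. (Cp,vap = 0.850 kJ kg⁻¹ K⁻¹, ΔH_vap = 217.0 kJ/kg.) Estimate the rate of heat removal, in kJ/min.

Q_c = 223000 kJ/min

vapour 104→-26.1 °C: -110.58 kJ/kg
condensation at -26.1 °C: -217 kJ/kg
Δh = -110.58 + -217 = -327.58 kJ/kg
Q = ṁ·Δh = 11.36 kg/s × -327.58 kJ/kg = -3721.4 kJ/s
|Q| = 3721.4 kW = 223280 kJ/min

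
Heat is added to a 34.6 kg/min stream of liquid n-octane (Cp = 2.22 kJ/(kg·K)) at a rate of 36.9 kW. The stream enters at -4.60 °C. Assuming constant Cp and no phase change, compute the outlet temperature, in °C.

Q = 36.9 kW = 2214 kJ/min
ΔT = Q/(ṁ·Cp) = 2214/(34.6×2.22) = 28.824 K
T_out = -4.60 + 28.824 = 24.224 °C

T_out = 24.2 °C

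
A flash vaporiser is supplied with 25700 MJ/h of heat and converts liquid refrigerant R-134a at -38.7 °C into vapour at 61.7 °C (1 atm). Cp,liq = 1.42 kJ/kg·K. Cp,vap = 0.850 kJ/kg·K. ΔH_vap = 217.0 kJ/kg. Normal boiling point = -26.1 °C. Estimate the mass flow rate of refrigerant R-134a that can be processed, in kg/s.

Δh = 1.42×(-26.1−-38.7) + 217.0 + 0.850×(61.7−-26.1) = 309.52 kJ/kg
Q = 25700 MJ/h = 7138.9 kJ/s = 7138.9 kJ/s
ṁ = Q/Δh = 7138.9 / 309.52 = 23.064 kg/s

ṁ = 23.1 kg/s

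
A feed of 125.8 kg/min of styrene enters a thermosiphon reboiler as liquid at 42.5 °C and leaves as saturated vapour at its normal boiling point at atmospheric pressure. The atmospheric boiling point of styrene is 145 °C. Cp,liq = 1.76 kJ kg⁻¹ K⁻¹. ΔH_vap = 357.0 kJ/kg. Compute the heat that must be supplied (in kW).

Q = 1130 kW

liquid 42.5→145 °C: 180.4 kJ/kg
vaporisation at 145 °C: 357 kJ/kg
Δh = 180.4 + 357 = 537.4 kJ/kg
Q = ṁ·Δh = 125.8 kg/min × 537.4 kJ/kg = 67605 kJ/min
|Q| = 1126.7 kW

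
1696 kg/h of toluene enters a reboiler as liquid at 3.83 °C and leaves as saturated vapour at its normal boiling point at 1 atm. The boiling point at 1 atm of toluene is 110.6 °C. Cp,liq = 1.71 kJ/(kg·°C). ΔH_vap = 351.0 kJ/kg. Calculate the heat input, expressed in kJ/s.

Q = 251 kJ/s

liquid 3.83→110.6 °C: 182.58 kJ/kg
vaporisation at 110.6 °C: 351 kJ/kg
Δh = 182.58 + 351 = 533.58 kJ/kg
Q = ṁ·Δh = 1696 kg/h × 533.58 kJ/kg = 904950 kJ/h
|Q| = 251.37 kW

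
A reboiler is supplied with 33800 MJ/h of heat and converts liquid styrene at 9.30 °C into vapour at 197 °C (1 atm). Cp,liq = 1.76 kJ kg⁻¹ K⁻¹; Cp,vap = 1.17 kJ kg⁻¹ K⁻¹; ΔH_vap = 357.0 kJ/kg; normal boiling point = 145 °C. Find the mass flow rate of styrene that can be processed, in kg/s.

ṁ = 14.3 kg/s

Δh = 1.76×(145−9.30) + 357.0 + 1.17×(197−145) = 656.67 kJ/kg
Q = 33800 MJ/h = 9388.9 kJ/s = 9388.9 kJ/s
ṁ = Q/Δh = 9388.9 / 656.67 = 14.298 kg/s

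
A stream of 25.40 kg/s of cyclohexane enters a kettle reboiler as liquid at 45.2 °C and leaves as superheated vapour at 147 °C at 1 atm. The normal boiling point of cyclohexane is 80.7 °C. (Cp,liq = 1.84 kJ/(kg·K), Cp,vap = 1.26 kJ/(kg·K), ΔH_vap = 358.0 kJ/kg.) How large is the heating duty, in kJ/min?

liquid 45.2→80.7 °C: 65.32 kJ/kg
vaporisation at 80.7 °C: 358 kJ/kg
vapour 80.7→147 °C: 83.538 kJ/kg
Δh = 65.32 + 358 + 83.538 = 506.86 kJ/kg
Q = ṁ·Δh = 25.40 kg/s × 506.86 kJ/kg = 12874 kJ/s
|Q| = 12874 kW = 772450 kJ/min

Q = 772000 kJ/min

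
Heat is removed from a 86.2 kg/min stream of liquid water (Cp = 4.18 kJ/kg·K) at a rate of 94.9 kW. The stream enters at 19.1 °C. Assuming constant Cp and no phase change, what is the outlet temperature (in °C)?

T_out = 3.30 °C

Q = 94.9 kW = 5694 kJ/min
ΔT = Q/(ṁ·Cp) = 5694/(86.2×4.18) = 15.803 K
T_out = 19.1 − 15.803 = 3.2972 °C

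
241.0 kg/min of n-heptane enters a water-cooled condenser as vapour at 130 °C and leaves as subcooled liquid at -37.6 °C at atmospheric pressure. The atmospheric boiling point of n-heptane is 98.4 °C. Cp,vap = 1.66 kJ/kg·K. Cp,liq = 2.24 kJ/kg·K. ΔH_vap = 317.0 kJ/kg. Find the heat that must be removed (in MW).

Q_c = 2.71 MW

vapour 130→98.4 °C: -52.456 kJ/kg
condensation at 98.4 °C: -317 kJ/kg
liquid 98.4→-37.6 °C: -304.64 kJ/kg
Δh = -52.456 + -317 + -304.64 = -674.1 kJ/kg
Q = ṁ·Δh = 241.0 kg/min × -674.1 kJ/kg = -162460 kJ/min
|Q| = 2707.6 kW = 2.7076 MW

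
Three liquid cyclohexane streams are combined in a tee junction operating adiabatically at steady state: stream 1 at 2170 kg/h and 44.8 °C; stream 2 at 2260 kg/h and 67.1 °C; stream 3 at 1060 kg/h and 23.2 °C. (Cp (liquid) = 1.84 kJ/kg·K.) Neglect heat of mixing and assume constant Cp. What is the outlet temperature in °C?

No heat crosses the boundary, so H_out = H_in.
T_out = Σ ṁᵢCp,ᵢTᵢ / Σ ṁᵢCp,ᵢ
      = 503160 / 10102 = 49.809 °C

T_out = 49.8 °C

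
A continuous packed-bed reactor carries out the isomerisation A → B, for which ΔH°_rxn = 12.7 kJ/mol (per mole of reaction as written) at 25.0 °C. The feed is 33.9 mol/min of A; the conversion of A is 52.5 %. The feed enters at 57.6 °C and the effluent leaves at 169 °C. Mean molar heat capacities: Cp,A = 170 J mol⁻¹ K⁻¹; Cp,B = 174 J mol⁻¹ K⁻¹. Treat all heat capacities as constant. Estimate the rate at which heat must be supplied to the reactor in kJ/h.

Q_in = 52700 kJ/h

Extent of reaction ξ = 0.525 × 33.9 = 17.797 mol/min
Reaction term: ξ·ΔH°_rxn = 17.797 × 12.7 = 226.03 kJ/min
Sensible, feed 57.6→25 °C: -187.87 kJ/min
Outlet flows (mol/min): A 16.102, B 17.797
Sensible, products 25→169 °C: 840.12 kJ/min
Q = ΔH = 878.28 kJ/min = 14.638 kW
Heat supplied = 52697 kJ/h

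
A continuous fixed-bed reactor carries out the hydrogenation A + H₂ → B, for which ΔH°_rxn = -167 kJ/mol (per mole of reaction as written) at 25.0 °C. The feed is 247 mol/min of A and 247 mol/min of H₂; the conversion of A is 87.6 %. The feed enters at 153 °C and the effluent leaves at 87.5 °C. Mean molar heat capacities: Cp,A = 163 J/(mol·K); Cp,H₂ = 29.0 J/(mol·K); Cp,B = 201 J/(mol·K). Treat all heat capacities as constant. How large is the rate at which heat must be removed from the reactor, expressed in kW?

Q_out = 652 kW

Extent of reaction ξ = 0.876 × 247 = 216.37 mol/min
Reaction term: ξ·ΔH°_rxn = 216.37 × -167 = -36134 kJ/min
Sensible, feed 153→25 °C: -6070.3 kJ/min
Outlet flows (mol/min): A 30.628, H₂ 30.628, B 216.37
Sensible, products 25→87.5 °C: 3085.7 kJ/min
Q = ΔH = -39119 kJ/min = -651.98 kW
Heat removed = 651.98 kW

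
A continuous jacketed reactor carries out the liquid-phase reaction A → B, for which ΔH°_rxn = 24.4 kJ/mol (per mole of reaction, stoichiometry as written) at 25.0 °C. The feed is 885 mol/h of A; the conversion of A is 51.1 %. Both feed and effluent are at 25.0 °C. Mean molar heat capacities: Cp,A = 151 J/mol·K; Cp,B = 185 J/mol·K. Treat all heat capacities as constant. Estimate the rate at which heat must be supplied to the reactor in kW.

Extent of reaction ξ = 0.511 × 885 = 452.24 mol/h
Reaction term: ξ·ΔH°_rxn = 452.24 × 24.4 = 11035 kJ/h
Q = ΔH = 11035 kJ/h = 3.0651 kW
Heat supplied = 3.0651 kW

Q_in = 3.07 kW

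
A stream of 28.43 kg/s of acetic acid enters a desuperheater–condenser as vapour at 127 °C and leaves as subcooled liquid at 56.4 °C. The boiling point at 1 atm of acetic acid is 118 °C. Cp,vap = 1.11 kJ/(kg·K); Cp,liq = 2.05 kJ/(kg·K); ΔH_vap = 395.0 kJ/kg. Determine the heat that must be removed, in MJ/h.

vapour 127→118 °C: -9.99 kJ/kg
condensation at 118 °C: -395 kJ/kg
liquid 118→56.4 °C: -126.28 kJ/kg
Δh = -9.99 + -395 + -126.28 = -531.27 kJ/kg
Q = ṁ·Δh = 28.43 kg/s × -531.27 kJ/kg = -15104 kJ/s
|Q| = 15104 kW = 54374 MJ/h

Q_c = 54400 MJ/h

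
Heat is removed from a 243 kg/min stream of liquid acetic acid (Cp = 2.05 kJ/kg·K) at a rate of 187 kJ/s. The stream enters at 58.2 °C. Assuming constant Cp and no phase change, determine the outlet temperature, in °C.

T_out = 35.7 °C

Q = 187 kJ/s = 11220 kJ/min
ΔT = Q/(ṁ·Cp) = 11220/(243×2.05) = 22.523 K
T_out = 58.2 − 22.523 = 35.677 °C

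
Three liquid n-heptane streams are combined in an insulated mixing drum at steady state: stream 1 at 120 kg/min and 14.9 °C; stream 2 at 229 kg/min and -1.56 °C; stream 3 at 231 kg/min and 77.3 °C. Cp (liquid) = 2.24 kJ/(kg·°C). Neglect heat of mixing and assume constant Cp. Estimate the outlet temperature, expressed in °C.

T_out = 33.3 °C

Adiabatic, steady state ⇒ Σ ṁᵢCp,ᵢ(T_out − Tᵢ) = 0
Σ ṁᵢCp,ᵢTᵢ = 120×2.24×14.9 + 229×2.24×-1.56 + 231×2.24×77.3 = 43203
Σ ṁᵢCp,ᵢ = 120×2.24 + 229×2.24 + 231×2.24 = 1299.2
T_out = 43203 / 1299.2 = 33.254 °C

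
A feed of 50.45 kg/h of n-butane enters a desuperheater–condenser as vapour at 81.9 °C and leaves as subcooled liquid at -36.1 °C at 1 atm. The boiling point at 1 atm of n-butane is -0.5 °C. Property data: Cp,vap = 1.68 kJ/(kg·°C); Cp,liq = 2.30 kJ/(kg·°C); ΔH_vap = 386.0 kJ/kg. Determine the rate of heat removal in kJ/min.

Q_c = 510 kJ/min

vapour 81.9→-0.5 °C: -138.43 kJ/kg
condensation at -0.5 °C: -386 kJ/kg
liquid -0.5→-36.1 °C: -81.88 kJ/kg
Δh = -138.43 + -386 + -81.88 = -606.31 kJ/kg
Q = ṁ·Δh = 50.45 kg/h × -606.31 kJ/kg = -30588 kJ/h
|Q| = 8.4968 kW = 509.81 kJ/min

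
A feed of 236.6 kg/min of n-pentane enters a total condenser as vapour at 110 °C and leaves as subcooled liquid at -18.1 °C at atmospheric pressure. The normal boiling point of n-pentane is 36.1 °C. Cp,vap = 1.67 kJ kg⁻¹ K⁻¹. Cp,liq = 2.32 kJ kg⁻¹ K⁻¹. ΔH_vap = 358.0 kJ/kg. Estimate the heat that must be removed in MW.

Q_c = 2.39 MW

vapour 110→36.1 °C: -123.41 kJ/kg
condensation at 36.1 °C: -358 kJ/kg
liquid 36.1→-18.1 °C: -125.74 kJ/kg
Δh = -123.41 + -358 + -125.74 = -607.16 kJ/kg
Q = ṁ·Δh = 236.6 kg/min × -607.16 kJ/kg = -143650 kJ/min
|Q| = 2394.2 kW = 2.3942 MW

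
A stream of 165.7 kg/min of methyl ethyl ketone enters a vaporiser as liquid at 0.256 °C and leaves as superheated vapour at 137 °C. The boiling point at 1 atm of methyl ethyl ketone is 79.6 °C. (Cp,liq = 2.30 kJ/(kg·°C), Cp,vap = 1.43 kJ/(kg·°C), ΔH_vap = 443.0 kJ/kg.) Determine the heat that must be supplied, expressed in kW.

Q = 1950 kW

liquid 0.256→79.6 °C: 182.49 kJ/kg
vaporisation at 79.6 °C: 443 kJ/kg
vapour 79.6→137 °C: 82.082 kJ/kg
Δh = 182.49 + 443 + 82.082 = 707.57 kJ/kg
Q = ṁ·Δh = 165.7 kg/min × 707.57 kJ/kg = 117240 kJ/min
|Q| = 1954.1 kW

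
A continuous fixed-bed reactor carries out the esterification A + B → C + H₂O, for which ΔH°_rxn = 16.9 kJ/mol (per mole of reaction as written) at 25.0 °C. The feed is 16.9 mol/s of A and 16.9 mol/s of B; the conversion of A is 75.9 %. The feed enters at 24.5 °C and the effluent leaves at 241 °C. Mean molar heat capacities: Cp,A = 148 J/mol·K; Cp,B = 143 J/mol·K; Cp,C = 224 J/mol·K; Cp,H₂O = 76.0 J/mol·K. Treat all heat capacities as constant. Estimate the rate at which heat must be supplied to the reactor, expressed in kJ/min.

Extent of reaction ξ = 0.759 × 16.9 = 12.827 mol/s
Reaction term: ξ·ΔH°_rxn = 12.827 × 16.9 = 216.78 kJ/s
Sensible, feed 24.5→25 °C: 2.4589 kJ/s
Outlet flows (mol/s): A 4.0729, B 4.0729, C 12.827, H₂O 12.827
Sensible, products 25→241 °C: 1087.2 kJ/s
Q = ΔH = 1306.4 kJ/s = 1306.4 kW
Heat supplied = 78386 kJ/min

Q_in = 78400 kJ/min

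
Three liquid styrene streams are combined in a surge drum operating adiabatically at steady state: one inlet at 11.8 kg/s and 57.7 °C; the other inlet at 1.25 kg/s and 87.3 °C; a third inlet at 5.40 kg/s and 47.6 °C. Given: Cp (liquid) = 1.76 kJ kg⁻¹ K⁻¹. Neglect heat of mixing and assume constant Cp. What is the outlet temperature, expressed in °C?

T_out = 56.7 °C

No heat crosses the boundary, so H_out = H_in.
Σ ṁᵢCp,ᵢTᵢ = 11.8×1.76×57.7 + 1.25×1.76×87.3 + 5.40×1.76×47.6 = 1842.8
Σ ṁᵢCp,ᵢ = 11.8×1.76 + 1.25×1.76 + 5.40×1.76 = 32.472
T_out = 1842.8 / 32.472 = 56.749 °C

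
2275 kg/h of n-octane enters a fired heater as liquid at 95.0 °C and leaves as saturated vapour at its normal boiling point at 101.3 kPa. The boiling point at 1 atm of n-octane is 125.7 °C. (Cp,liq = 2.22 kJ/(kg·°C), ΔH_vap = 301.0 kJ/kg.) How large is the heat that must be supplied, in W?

liquid 95.0→125.7 °C: 68.154 kJ/kg
vaporisation at 125.7 °C: 301 kJ/kg
Δh = 68.154 + 301 = 369.15 kJ/kg
Q = ṁ·Δh = 2275 kg/h × 369.15 kJ/kg = 839830 kJ/h
|Q| = 233.28 kW = 233280 W

Q = 233000 W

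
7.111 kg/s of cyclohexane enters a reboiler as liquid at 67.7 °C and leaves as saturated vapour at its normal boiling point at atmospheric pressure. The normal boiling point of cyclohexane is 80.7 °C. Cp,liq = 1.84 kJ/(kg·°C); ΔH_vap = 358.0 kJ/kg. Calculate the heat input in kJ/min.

Q = 163000 kJ/min

liquid 67.7→80.7 °C: 23.92 kJ/kg
vaporisation at 80.7 °C: 358 kJ/kg
Δh = 23.92 + 358 = 381.92 kJ/kg
Q = ṁ·Δh = 7.111 kg/s × 381.92 kJ/kg = 2715.8 kJ/s
|Q| = 2715.8 kW = 162950 kJ/min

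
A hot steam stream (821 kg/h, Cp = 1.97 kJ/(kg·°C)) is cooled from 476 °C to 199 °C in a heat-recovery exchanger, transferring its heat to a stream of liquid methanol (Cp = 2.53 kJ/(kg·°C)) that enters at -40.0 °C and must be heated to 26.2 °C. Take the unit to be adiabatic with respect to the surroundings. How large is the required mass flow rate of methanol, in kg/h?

ṁ_c = 2670 kg/h

Heat released by hot stream: Q = 821 × 1.97 × (476 − 199) = 448010 kJ/h
Energy balance on cold side (adiabatic exchanger): Q = ṁ_c·Cp_c·(T_c,out − T_c,in)
ṁ_c = 448010 / [2.53 × (26.2 − -40.0)] = 2674.9 kg/h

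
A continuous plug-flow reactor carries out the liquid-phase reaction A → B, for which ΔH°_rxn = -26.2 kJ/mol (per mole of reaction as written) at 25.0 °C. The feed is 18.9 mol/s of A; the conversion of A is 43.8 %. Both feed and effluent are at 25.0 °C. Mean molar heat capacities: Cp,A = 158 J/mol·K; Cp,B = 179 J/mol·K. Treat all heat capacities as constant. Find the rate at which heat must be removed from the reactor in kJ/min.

Extent of reaction ξ = 0.438 × 18.9 = 8.2782 mol/s
Reaction term: ξ·ΔH°_rxn = 8.2782 × -26.2 = -216.89 kJ/s
Q = ΔH = -216.89 kJ/s = -216.89 kW
Heat removed = 13013 kJ/min

Q_out = 13000 kJ/min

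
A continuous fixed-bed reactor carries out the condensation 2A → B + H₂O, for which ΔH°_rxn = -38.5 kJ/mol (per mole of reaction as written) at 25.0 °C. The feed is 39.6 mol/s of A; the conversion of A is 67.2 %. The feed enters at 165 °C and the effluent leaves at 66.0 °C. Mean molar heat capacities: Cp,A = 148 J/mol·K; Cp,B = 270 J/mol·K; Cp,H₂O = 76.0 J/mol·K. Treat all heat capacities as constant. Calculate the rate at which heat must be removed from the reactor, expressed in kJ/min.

Q_out = 63900 kJ/min

Extent of reaction ξ = 0.672 × 39.6 / 2 = 13.306 mol/s
Reaction term: ξ·ΔH°_rxn = 13.306 × -38.5 = -512.27 kJ/s
Sensible, feed 165→25 °C: -820.51 kJ/s
Outlet flows (mol/s): A 12.989, B 13.306, H₂O 13.306
Sensible, products 25→66.0 °C: 267.57 kJ/s
Q = ΔH = -1065.2 kJ/s = -1065.2 kW
Heat removed = 63912 kJ/min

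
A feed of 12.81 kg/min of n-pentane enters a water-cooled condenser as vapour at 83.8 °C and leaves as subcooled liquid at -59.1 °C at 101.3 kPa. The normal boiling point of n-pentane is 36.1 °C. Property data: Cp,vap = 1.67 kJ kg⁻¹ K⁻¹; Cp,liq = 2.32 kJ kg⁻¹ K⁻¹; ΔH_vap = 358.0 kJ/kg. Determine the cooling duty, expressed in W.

vapour 83.8→36.1 °C: -79.659 kJ/kg
condensation at 36.1 °C: -358 kJ/kg
liquid 36.1→-59.1 °C: -220.86 kJ/kg
Δh = -79.659 + -358 + -220.86 = -658.52 kJ/kg
Q = ṁ·Δh = 12.81 kg/min × -658.52 kJ/kg = -8435.7 kJ/min
|Q| = 140.59 kW = 140590 W

Q_c = 141000 W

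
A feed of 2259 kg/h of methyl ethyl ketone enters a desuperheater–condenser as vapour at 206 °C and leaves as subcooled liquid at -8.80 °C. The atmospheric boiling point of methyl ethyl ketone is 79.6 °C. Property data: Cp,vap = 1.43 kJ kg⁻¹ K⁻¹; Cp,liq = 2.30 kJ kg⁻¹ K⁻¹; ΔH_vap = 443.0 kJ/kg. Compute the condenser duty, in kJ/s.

Q_c = 519 kJ/s

vapour 206→79.6 °C: -180.75 kJ/kg
condensation at 79.6 °C: -443 kJ/kg
liquid 79.6→-8.80 °C: -203.32 kJ/kg
Δh = -180.75 + -443 + -203.32 = -827.07 kJ/kg
Q = ṁ·Δh = 2259 kg/h × -827.07 kJ/kg = -1.8684e+06 kJ/h
|Q| = 518.99 kW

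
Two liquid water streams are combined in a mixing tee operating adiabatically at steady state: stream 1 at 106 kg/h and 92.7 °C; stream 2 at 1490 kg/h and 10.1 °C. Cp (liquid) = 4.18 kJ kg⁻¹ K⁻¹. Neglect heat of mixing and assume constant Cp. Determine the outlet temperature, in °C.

Adiabatic, steady state ⇒ Σ ṁᵢCp,ᵢ(T_out − Tᵢ) = 0
Σ ṁᵢCp,ᵢTᵢ = 106×4.18×92.7 + 1490×4.18×10.1 = 103980
Σ ṁᵢCp,ᵢ = 106×4.18 + 1490×4.18 = 6671.3
T_out = 103980 / 6671.3 = 15.586 °C

T_out = 15.6 °C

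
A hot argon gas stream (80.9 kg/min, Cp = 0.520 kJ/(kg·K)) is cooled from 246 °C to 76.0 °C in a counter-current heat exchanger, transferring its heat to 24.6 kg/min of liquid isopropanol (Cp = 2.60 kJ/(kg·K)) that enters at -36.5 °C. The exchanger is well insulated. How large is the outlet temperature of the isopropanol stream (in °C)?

Heat released by hot stream: Q = 80.9 × 0.520 × (246 − 76.0) = 7151.6 kJ/min
Energy balance on cold side (adiabatic exchanger): Q = ṁ_c·Cp_c·(T_c,out − T_c,in)
T_c,out = -36.5 + 7151.6/(24.6 × 2.60) = 75.313 °C

T_c,out = 75.3 °C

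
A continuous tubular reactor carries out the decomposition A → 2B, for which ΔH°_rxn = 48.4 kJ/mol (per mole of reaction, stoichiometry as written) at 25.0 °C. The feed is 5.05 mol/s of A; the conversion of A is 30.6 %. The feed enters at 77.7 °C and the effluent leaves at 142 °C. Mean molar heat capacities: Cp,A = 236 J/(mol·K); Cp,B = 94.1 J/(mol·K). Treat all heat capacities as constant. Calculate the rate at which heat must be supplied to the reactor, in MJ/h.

Extent of reaction ξ = 0.306 × 5.05 = 1.5453 mol/s
Reaction term: ξ·ΔH°_rxn = 1.5453 × 48.4 = 74.793 kJ/s
Sensible, feed 77.7→25 °C: -62.808 kJ/s
Outlet flows (mol/s): A 3.5047, B 3.0906
Sensible, products 25→142 °C: 130.8 kJ/s
Q = ΔH = 142.78 kJ/s = 142.78 kW
Heat supplied = 514.02 MJ/h

Q_in = 514 MJ/h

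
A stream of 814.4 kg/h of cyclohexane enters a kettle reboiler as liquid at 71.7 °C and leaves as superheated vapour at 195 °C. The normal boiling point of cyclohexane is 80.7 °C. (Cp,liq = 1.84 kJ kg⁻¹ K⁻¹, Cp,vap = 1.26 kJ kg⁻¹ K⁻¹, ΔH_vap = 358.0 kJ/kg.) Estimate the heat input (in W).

Q = 117000 W

liquid 71.7→80.7 °C: 16.56 kJ/kg
vaporisation at 80.7 °C: 358 kJ/kg
vapour 80.7→195 °C: 144.02 kJ/kg
Δh = 16.56 + 358 + 144.02 = 518.58 kJ/kg
Q = ṁ·Δh = 814.4 kg/h × 518.58 kJ/kg = 422330 kJ/h
|Q| = 117.31 kW = 117310 W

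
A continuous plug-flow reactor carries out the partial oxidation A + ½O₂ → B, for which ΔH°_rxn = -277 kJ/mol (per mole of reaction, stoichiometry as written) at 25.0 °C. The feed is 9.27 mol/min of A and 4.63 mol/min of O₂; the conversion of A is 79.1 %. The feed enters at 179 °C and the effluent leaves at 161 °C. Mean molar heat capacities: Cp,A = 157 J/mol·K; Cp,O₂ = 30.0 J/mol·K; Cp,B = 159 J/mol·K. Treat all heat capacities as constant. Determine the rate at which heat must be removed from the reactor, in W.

Q_out = 34500 W

Extent of reaction ξ = 0.791 × 9.27 = 7.3326 mol/min
Reaction term: ξ·ΔH°_rxn = 7.3326 × -277 = -2031.1 kJ/min
Sensible, feed 179→25 °C: -245.52 kJ/min
Outlet flows (mol/min): A 1.9374, O₂ 0.96372, B 7.3326
Sensible, products 25→161 °C: 203.86 kJ/min
Q = ΔH = -2072.8 kJ/min = -34.546 kW
Heat removed = 34546 W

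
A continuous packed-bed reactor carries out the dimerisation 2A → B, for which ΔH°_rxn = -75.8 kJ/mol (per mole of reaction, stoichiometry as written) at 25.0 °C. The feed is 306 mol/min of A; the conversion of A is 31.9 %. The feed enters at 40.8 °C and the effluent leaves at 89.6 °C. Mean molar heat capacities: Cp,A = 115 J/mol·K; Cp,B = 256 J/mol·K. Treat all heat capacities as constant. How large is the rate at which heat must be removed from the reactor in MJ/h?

Q_out = 114 MJ/h

Extent of reaction ξ = 0.319 × 306 / 2 = 48.807 mol/min
Reaction term: ξ·ΔH°_rxn = 48.807 × -75.8 = -3699.6 kJ/min
Sensible, feed 40.8→25 °C: -556 kJ/min
Outlet flows (mol/min): A 208.39, B 48.807
Sensible, products 25→89.6 °C: 2355.3 kJ/min
Q = ΔH = -1900.3 kJ/min = -31.672 kW
Heat removed = 114.02 MJ/h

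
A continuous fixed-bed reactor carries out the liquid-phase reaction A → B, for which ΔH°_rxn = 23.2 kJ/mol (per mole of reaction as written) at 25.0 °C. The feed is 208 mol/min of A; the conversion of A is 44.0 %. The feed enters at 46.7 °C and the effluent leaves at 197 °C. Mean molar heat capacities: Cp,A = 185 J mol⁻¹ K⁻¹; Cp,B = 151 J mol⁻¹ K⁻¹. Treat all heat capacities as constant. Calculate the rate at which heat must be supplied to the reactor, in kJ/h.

Q_in = 442000 kJ/h

Extent of reaction ξ = 0.440 × 208 = 91.52 mol/min
Reaction term: ξ·ΔH°_rxn = 91.52 × 23.2 = 2123.3 kJ/min
Sensible, feed 46.7→25 °C: -835.02 kJ/min
Outlet flows (mol/min): A 116.48, B 91.52
Sensible, products 25→197 °C: 6083.4 kJ/min
Q = ΔH = 7371.6 kJ/min = 122.86 kW
Heat supplied = 442300 kJ/h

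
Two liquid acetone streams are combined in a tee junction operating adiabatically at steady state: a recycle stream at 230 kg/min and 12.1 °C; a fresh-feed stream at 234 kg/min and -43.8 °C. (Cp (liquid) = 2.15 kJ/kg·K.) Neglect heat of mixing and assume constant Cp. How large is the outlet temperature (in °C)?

Energy balance with Q = 0: Σ ṁᵢCp,ᵢ(T_out − Tᵢ) = 0
T_out = Σ ṁᵢCp,ᵢTᵢ / Σ ṁᵢCp,ᵢ
      = -16052 / 997.6 = -16.091 °C

T_out = -16.1 °C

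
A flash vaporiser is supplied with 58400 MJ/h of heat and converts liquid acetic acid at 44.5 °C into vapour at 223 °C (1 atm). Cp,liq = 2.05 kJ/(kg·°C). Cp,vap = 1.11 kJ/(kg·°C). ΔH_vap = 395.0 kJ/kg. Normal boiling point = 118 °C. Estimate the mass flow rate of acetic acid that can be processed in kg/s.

Δh = 2.05×(118−44.5) + 395.0 + 1.11×(223−118) = 662.22 kJ/kg
Q = 58400 MJ/h = 16222 kJ/s = 16222 kJ/s
ṁ = Q/Δh = 16222 / 662.22 = 24.497 kg/s

ṁ = 24.5 kg/s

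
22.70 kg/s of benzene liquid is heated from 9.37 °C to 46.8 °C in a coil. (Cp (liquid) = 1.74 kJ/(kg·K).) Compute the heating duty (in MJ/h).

Q = ṁ·Cp·ΔT = 22.70 × 1.74 × (46.8 − 9.37) = 1478.4 kJ/s
Heating duty = 5322.3 MJ/h

Q = 5320 MJ/h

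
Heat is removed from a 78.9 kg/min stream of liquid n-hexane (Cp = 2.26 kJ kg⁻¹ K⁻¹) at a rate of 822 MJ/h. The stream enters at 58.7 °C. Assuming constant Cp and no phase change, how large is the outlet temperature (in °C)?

T_out = -18.1 °C

Q = 822 MJ/h = 13700 kJ/min
ΔT = Q/(ṁ·Cp) = 13700/(78.9×2.26) = 76.831 K
T_out = 58.7 − 76.831 = -18.131 °C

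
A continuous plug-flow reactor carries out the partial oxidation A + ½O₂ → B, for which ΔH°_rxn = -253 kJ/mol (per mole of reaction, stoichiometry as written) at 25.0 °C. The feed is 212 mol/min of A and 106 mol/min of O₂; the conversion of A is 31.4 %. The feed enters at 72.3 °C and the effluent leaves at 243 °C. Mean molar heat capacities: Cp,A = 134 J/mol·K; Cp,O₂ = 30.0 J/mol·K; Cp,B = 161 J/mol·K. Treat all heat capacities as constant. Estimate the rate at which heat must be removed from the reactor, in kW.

Q_out = 188 kW

Extent of reaction ξ = 0.314 × 212 = 66.568 mol/min
Reaction term: ξ·ΔH°_rxn = 66.568 × -253 = -16842 kJ/min
Sensible, feed 72.3→25 °C: -1494.1 kJ/min
Outlet flows (mol/min): A 145.43, O₂ 72.716, B 66.568
Sensible, products 25→243 °C: 7060.3 kJ/min
Q = ΔH = -11275 kJ/min = -187.92 kW
Heat removed = 187.92 kW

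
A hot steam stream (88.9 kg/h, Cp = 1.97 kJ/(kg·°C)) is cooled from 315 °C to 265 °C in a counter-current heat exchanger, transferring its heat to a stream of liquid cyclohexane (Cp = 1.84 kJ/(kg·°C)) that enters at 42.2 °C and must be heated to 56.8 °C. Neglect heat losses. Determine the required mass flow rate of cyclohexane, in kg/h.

Heat released by hot stream: Q = 88.9 × 1.97 × (315 − 265) = 8756.6 kJ/h
Energy balance on cold side (adiabatic exchanger): Q = ṁ_c·Cp_c·(T_c,out − T_c,in)
ṁ_c = 8756.6 / [1.84 × (56.8 − 42.2)] = 325.96 kg/h

ṁ_c = 326 kg/h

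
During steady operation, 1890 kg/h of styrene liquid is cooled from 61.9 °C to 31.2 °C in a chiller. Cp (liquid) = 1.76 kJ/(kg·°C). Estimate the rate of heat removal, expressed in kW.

Q = ṁ·Cp·ΔT = 1890 × 1.76 × (31.2 − 61.9) = -102120 kJ/h
Converting: 102120 / 3600 s = 28.367 kW

Q_c = 28.4 kW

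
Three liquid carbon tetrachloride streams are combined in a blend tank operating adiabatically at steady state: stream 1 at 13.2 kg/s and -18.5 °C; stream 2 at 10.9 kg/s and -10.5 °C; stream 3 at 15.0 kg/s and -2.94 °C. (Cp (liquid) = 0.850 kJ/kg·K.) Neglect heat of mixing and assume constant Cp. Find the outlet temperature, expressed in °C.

T_out = -10.3 °C

Adiabatic, steady state ⇒ Σ ṁᵢCp,ᵢ(T_out − Tᵢ) = 0
Σ ṁᵢCp,ᵢTᵢ = 13.2×0.850×-18.5 + 10.9×0.850×-10.5 + 15.0×0.850×-2.94 = -342.34
Σ ṁᵢCp,ᵢ = 13.2×0.850 + 10.9×0.850 + 15.0×0.850 = 33.235
T_out = -342.34 / 33.235 = -10.301 °C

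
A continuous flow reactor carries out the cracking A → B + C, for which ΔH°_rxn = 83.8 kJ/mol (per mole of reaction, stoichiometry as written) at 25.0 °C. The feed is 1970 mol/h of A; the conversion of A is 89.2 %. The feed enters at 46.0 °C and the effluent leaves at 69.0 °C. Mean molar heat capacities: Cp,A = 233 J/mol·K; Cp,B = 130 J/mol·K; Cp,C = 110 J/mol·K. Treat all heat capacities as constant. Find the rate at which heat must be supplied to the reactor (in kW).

Q_in = 44.0 kW

Extent of reaction ξ = 0.892 × 1970 = 1757.2 mol/h
Reaction term: ξ·ΔH°_rxn = 1757.2 × 83.8 = 147260 kJ/h
Sensible, feed 46.0→25 °C: -9639.2 kJ/h
Outlet flows (mol/h): A 212.76, B 1757.2, C 1757.2
Sensible, products 25→69.0 °C: 20738 kJ/h
Q = ΔH = 158360 kJ/h = 43.988 kW
Heat supplied = 43.988 kW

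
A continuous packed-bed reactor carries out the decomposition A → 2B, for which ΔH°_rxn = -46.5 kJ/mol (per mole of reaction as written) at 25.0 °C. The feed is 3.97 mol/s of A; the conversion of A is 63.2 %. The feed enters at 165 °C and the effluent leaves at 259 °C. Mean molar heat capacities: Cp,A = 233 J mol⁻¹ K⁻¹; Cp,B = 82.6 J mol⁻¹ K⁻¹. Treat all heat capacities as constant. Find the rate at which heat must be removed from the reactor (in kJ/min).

Q_out = 4170 kJ/min

Extent of reaction ξ = 0.632 × 3.97 = 2.509 mol/s
Reaction term: ξ·ΔH°_rxn = 2.509 × -46.5 = -116.67 kJ/s
Sensible, feed 165→25 °C: -129.5 kJ/s
Outlet flows (mol/s): A 1.461, B 5.0181
Sensible, products 25→259 °C: 176.65 kJ/s
Q = ΔH = -69.526 kJ/s = -69.526 kW
Heat removed = 4171.6 kJ/min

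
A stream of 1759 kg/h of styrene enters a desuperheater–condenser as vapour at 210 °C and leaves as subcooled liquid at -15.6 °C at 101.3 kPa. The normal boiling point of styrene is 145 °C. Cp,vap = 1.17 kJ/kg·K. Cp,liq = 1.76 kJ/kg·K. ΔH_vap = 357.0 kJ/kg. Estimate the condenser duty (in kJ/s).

vapour 210→145 °C: -76.05 kJ/kg
condensation at 145 °C: -357 kJ/kg
liquid 145→-15.6 °C: -282.66 kJ/kg
Δh = -76.05 + -357 + -282.66 = -715.71 kJ/kg
Q = ṁ·Δh = 1759 kg/h × -715.71 kJ/kg = -1.2589e+06 kJ/h
|Q| = 349.7 kW

Q_c = 350 kJ/s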